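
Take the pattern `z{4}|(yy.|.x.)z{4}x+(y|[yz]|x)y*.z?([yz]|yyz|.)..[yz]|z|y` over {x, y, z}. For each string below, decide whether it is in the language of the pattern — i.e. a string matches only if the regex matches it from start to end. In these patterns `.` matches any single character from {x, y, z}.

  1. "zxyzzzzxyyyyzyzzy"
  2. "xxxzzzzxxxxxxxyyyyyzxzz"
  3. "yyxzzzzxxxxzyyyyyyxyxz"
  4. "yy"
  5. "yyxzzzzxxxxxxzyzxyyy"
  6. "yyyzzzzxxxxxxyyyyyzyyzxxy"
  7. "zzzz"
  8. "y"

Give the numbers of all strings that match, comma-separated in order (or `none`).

1, 2, 3, 5, 6, 7, 8

1 → match
2 → match
3 → match
4 → no match
5 → match
6 → match
7 → match
8 → match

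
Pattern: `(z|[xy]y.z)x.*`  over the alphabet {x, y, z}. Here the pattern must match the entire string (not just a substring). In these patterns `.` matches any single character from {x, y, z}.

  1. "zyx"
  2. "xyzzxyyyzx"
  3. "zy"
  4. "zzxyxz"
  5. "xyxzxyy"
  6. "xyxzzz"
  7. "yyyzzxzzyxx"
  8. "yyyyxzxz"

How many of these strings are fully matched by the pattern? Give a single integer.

1 → no match
2 → match
3 → no match
4 → no match
5 → match
6 → no match
7 → no match
8 → no match
Total matched: 2

2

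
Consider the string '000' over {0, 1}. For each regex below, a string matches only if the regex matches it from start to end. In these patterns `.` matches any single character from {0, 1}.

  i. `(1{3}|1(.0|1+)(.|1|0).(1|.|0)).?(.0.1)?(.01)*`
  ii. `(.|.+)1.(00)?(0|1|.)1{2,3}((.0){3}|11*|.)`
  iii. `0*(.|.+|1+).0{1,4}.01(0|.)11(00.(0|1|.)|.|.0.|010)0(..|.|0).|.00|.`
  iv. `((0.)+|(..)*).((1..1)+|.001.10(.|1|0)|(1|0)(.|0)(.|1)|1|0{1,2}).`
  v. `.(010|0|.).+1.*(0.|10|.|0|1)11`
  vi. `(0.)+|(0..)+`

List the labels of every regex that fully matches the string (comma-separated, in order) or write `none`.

iii, iv, vi

i → no match — must start with '1'
ii → no match
iii → match
iv → match
v → no match — must end with '11'
vi → match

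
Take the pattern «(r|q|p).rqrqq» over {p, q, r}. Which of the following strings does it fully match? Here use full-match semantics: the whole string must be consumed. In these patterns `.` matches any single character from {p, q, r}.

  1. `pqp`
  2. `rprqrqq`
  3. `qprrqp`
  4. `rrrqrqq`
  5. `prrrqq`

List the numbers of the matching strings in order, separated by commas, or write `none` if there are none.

2, 4

1 → no match — must end with `rqrqq`
2 → match
3 → no match — must end with `rqrqq`
4 → match
5 → no match — must end with `rqrqq`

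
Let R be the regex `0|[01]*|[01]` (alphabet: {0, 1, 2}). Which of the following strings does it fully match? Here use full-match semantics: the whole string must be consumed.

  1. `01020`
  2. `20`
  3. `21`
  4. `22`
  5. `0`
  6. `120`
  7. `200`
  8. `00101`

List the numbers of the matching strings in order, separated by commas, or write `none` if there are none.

1 → no match
2 → no match
3 → no match
4 → no match
5 → match
6 → no match
7 → no match
8 → match

5, 8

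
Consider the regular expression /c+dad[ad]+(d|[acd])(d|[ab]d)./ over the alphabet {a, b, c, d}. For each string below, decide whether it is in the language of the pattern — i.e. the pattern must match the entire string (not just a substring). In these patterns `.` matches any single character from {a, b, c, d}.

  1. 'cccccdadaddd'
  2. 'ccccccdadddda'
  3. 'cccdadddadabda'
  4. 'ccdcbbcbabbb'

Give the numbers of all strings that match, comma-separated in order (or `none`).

1, 2, 3

1. 'cccccdadaddd' → match
2 → match
3 → match
4. 'ccdcbbcbabbb' → no match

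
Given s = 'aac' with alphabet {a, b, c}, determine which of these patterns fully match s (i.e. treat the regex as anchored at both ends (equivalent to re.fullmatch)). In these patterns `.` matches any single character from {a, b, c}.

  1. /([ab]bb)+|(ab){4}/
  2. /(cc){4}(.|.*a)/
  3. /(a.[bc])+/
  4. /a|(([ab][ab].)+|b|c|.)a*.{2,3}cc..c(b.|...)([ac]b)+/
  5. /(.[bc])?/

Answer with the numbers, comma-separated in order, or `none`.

1 → no match
2 → no match — must start with 'cc'
3 → match
4 → no match
5 → no match

3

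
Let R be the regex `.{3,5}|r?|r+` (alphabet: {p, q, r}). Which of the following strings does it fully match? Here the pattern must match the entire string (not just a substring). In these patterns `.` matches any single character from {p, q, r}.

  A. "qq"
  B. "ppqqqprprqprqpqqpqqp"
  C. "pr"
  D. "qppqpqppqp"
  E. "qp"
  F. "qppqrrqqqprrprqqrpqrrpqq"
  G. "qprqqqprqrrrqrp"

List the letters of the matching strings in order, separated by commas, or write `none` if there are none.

A → no match
B → no match
C → no match
D → no match
E → no match
F → no match
G → no match

none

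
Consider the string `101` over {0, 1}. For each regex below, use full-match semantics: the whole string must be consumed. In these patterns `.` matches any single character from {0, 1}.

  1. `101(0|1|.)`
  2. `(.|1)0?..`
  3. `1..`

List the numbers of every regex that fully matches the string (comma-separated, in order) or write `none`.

1 → no match
2 → match
3 → match

2, 3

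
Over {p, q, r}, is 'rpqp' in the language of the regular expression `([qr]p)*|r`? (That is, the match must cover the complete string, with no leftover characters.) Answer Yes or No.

Yes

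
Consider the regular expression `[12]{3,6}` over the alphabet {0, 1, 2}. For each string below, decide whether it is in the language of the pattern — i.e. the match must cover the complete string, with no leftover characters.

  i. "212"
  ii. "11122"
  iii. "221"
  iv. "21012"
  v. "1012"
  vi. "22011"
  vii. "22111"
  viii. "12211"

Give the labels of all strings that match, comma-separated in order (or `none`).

i. "212" → match
ii. "11122" → match
iii. "221" → match
iv. "21012" → no match
v. "1012" → no match
vi. "22011" → no match
vii. "22111" → match
viii. "12211" → match

i, ii, iii, vii, viii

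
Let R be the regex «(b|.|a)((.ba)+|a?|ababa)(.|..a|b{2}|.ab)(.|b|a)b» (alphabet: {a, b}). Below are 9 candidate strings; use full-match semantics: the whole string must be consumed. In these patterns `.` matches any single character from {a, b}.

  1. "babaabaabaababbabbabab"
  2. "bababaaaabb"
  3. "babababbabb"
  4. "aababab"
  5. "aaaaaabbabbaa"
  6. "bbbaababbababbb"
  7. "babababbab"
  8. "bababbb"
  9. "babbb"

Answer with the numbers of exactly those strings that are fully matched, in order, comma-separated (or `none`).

1, 2, 3, 4, 6, 7, 8, 9

1 → match
2 → match
3 → match
4 → match
5 → no match — must end with "b"
6 → match
7 → match
8 → match
9 → match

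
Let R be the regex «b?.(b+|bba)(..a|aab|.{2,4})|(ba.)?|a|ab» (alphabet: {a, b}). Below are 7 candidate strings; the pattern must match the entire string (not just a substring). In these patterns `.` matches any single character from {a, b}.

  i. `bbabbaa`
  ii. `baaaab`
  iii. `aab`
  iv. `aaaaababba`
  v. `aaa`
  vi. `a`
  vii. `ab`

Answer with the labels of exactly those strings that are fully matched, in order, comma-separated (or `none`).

vi, vii

i → no match
ii → no match
iii → no match
iv → no match
v → no match
vi → match
vii → match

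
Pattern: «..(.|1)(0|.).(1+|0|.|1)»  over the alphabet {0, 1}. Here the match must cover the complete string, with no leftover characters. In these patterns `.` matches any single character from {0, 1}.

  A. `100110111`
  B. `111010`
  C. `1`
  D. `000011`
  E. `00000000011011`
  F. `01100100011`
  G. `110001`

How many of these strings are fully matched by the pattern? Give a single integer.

A → no match
B → match
C → no match
D → match
E → no match
F → no match
G → match
Total matched: 3

3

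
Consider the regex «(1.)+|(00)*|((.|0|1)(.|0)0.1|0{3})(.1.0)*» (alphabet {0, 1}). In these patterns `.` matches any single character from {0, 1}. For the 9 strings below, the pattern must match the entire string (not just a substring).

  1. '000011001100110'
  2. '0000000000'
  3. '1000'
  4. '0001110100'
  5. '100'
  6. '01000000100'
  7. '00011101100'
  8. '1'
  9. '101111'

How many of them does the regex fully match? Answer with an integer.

4

1 → match
2 → match
3 → no match
4 → no match
5 → no match
6 → no match
7 → match
8 → no match
9 → match
Total matched: 4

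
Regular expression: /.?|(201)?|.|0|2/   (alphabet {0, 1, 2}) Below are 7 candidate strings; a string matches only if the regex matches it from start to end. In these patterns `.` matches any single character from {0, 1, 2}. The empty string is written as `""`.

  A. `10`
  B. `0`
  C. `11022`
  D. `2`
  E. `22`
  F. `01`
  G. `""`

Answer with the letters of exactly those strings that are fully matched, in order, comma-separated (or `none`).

B, D, G

A → no match
B → match
C → no match
D → match
E → no match
F → no match
G → match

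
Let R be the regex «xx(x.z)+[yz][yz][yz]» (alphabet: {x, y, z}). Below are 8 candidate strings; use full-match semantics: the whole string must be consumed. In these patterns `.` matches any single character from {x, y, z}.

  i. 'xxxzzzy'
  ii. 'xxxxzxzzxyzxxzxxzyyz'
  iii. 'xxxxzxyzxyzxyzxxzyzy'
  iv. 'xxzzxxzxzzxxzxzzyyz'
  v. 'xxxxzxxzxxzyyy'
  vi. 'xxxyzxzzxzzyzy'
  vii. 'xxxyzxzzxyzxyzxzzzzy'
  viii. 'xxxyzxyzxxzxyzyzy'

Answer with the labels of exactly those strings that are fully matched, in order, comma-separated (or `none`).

ii, iii, v, vi, vii, viii

i. 'xxxzzzy' → no match
ii → match
iii → match
iv → no match — must start with 'xxx'
v → match
vi → match
vii → match
viii → match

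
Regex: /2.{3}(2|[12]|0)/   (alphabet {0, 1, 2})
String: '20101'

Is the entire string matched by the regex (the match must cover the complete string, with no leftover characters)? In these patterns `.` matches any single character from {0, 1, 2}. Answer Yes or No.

Yes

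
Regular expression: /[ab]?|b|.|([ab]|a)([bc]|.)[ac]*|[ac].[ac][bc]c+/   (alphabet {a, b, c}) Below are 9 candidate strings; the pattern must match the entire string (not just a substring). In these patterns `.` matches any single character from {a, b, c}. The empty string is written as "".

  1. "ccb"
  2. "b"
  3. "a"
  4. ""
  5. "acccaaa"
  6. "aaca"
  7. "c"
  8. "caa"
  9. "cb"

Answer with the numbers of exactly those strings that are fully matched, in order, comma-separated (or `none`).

1 → no match
2 → match
3 → match
4 → match
5 → match
6 → match
7 → match
8 → no match
9 → no match

2, 3, 4, 5, 6, 7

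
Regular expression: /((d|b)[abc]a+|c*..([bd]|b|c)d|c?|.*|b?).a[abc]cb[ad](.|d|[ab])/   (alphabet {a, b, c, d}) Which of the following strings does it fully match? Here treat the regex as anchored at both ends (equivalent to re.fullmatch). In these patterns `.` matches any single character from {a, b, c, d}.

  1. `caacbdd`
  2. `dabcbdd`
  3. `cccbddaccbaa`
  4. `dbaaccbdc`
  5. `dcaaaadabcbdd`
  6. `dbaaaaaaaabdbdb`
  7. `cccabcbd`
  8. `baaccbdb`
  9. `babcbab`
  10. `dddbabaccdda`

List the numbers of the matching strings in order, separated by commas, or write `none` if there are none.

1, 2, 3, 4, 5, 8, 9

1. `caacbdd` → match
2. `dabcbdd` → match
3. `cccbddaccbaa` → match
4. `dbaaccbdc` → match
5 → match
6 → no match
7. `cccabcbd` → no match
8. `baaccbdb` → match
9. `babcbab` → match
10. `dddbabaccdda` → no match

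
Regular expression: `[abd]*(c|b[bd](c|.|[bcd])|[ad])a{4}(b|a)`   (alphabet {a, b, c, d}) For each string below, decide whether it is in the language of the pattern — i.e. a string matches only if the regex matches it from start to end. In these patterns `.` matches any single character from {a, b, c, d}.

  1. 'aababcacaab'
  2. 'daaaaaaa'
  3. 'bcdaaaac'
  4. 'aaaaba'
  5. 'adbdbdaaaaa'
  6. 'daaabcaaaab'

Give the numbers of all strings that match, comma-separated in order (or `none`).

2, 5, 6

1 → no match
2 → match
3 → no match
4 → no match
5 → match
6 → match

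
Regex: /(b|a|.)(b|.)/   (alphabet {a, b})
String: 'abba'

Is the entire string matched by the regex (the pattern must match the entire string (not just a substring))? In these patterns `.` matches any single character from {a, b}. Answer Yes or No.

No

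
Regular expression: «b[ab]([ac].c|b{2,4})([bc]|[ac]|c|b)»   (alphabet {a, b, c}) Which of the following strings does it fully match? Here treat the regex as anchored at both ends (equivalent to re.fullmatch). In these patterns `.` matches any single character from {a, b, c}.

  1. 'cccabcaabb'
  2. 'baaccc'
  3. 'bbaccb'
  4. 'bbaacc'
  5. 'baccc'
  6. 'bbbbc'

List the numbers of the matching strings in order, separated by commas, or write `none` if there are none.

2, 3, 4, 6

1. 'cccabcaabb' → no match — must start with 'b'
2. 'baaccc' → match
3. 'bbaccb' → match
4. 'bbaacc' → match
5. 'baccc' → no match
6. 'bbbbc' → match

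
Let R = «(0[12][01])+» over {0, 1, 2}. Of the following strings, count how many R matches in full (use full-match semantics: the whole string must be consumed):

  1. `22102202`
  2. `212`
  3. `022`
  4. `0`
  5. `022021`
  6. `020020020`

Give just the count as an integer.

1

1 → no match — must start with `0`
2 → no match — must start with `0`
3 → no match
4 → no match
5 → no match
6 → match
Total matched: 1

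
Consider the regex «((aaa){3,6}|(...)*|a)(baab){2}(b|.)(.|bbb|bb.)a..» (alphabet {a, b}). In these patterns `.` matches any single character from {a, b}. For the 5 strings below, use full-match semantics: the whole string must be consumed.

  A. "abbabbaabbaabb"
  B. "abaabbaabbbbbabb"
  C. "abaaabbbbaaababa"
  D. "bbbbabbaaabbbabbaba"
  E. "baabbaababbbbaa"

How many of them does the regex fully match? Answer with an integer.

A → no match
B → match
C → no match
D → no match
E → no match
Total matched: 1

1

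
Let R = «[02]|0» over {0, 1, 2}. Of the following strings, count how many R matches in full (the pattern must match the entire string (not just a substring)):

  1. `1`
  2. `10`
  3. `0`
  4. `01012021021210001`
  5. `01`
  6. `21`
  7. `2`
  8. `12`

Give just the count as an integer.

1 → no match
2 → no match
3 → match
4 → no match
5 → no match
6 → no match
7 → match
8 → no match
Total matched: 2

2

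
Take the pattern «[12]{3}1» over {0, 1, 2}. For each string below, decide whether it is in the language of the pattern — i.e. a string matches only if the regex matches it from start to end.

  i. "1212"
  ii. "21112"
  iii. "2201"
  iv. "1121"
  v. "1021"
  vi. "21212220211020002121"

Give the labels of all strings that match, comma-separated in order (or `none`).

iv

i → no match — must end with "1"
ii → no match — must end with "1"
iii → no match
iv → match
v → no match
vi → no match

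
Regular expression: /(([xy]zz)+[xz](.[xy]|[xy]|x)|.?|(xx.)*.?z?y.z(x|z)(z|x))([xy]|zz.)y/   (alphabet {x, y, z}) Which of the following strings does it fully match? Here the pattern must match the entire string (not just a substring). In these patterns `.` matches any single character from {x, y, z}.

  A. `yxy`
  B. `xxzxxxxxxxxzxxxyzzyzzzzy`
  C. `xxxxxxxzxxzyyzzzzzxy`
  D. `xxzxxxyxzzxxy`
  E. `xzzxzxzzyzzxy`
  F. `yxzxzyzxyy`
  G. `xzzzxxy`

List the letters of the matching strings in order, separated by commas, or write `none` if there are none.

A, D, G

A → match
B → no match
C → no match
D → match
E → no match
F → no match
G → match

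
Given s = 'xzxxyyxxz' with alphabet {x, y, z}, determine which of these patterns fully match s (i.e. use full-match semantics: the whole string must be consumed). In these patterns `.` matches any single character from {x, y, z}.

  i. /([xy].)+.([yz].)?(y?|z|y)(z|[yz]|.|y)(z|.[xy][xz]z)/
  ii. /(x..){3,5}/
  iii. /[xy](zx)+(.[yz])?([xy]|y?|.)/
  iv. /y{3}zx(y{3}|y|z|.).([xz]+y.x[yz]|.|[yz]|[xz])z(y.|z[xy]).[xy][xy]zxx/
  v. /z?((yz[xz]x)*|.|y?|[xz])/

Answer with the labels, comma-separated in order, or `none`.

i → match
ii → match
iii → no match
iv → no match — must start with 'y'
v → no match

i, ii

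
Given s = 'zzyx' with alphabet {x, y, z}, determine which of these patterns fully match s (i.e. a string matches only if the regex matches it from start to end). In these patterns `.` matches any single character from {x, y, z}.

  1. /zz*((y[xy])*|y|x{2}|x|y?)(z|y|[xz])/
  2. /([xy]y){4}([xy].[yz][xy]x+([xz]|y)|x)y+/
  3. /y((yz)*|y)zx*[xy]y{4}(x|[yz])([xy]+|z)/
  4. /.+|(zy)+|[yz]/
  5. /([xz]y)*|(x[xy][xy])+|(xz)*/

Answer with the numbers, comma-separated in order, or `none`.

1 → match
2 → no match — must end with 'y'
3 → no match — must start with 'y'
4 → match
5 → no match

1, 4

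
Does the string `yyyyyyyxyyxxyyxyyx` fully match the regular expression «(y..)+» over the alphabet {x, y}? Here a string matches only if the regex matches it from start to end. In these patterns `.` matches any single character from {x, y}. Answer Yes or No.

Yes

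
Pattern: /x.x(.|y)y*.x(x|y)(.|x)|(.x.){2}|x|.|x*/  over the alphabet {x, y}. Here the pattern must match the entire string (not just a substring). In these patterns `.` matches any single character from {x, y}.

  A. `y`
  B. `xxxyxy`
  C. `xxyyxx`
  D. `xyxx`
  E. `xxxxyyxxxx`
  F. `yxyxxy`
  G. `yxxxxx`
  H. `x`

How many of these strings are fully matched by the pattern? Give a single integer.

7

A. `y` → match
B. `xxxyxy` → match
C. `xxyyxx` → match
D. `xyxx` → no match
E. `xxxxyyxxxx` → match
F. `yxyxxy` → match
G. `yxxxxx` → match
H. `x` → match
Total matched: 7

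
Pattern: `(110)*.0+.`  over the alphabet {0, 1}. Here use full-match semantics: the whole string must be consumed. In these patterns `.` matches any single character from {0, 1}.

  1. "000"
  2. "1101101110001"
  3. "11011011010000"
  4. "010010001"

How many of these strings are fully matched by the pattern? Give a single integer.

1. "000" → match
2 → no match
3 → match
4. "010010001" → no match
Total matched: 2

2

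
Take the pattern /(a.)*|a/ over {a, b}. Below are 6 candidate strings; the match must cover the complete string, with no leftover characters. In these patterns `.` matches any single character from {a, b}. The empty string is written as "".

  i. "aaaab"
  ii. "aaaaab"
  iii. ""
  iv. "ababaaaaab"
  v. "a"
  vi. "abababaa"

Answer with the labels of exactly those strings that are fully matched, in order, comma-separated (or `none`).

i → no match
ii → match
iii → match
iv → match
v → match
vi → match

ii, iii, iv, v, vi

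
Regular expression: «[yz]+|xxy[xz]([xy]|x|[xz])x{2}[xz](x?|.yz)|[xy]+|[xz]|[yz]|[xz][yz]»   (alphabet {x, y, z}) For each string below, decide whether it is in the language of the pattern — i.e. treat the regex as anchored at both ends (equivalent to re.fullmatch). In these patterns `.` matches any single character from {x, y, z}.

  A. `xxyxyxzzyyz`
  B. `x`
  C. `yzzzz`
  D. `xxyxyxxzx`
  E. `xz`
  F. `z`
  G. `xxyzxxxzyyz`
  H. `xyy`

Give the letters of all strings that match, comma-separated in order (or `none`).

B, C, D, E, F, G, H

A. `xxyxyxzzyyz` → no match
B. `x` → match
C. `yzzzz` → match
D. `xxyxyxxzx` → match
E. `xz` → match
F. `z` → match
G. `xxyzxxxzyyz` → match
H. `xyy` → match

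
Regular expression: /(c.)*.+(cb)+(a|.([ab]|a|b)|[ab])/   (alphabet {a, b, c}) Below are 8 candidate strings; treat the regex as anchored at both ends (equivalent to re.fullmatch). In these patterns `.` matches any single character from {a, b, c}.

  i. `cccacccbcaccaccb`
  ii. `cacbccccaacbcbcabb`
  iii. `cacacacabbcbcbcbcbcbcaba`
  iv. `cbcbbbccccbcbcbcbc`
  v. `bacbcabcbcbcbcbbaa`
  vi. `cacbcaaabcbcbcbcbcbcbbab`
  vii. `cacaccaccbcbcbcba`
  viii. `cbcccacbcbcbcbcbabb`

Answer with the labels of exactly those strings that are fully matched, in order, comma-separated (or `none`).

i → no match
ii → no match
iii → no match
iv → no match
v → no match
vi → no match
vii → match
viii → no match

vii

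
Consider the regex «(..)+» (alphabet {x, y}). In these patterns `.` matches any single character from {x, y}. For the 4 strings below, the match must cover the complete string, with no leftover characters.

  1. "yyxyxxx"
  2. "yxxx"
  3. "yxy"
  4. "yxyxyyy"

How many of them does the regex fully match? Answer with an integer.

1

1 → no match
2 → match
3 → no match
4 → no match
Total matched: 1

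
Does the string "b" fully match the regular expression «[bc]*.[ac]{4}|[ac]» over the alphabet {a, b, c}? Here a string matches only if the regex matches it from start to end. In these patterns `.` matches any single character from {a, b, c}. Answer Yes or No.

No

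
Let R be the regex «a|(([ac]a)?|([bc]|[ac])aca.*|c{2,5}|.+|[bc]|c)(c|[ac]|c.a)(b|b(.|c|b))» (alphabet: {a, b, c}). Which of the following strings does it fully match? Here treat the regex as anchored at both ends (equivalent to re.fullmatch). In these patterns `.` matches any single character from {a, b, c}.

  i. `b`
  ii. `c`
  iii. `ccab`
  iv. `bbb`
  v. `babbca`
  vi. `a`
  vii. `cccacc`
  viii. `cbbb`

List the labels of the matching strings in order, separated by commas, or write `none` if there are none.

iii, vi

i → no match
ii → no match
iii → match
iv → no match
v → no match
vi → match
vii → no match
viii → no match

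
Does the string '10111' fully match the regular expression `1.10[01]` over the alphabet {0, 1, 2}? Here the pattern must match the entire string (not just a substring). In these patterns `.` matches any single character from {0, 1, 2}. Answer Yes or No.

No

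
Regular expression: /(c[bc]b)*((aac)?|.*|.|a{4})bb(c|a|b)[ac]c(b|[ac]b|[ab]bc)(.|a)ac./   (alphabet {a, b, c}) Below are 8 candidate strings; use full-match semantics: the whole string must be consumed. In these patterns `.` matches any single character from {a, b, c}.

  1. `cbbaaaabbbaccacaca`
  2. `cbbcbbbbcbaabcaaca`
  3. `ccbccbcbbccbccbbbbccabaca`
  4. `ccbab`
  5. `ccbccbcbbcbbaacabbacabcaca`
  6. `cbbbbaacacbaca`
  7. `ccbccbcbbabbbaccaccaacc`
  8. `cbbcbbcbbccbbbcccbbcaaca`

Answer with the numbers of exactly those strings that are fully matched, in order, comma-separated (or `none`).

8

1 → no match
2 → no match
3 → no match
4 → no match
5 → no match
6 → no match
7 → no match
8 → match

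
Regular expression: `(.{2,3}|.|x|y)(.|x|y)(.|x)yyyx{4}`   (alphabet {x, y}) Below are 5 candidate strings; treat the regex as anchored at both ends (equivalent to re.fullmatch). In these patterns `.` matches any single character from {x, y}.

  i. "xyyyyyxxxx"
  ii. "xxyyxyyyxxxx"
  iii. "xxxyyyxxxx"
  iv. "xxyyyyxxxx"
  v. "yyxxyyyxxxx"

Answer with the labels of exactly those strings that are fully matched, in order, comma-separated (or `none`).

i, ii, iii, iv, v

i. "xyyyyyxxxx" → match
ii. "xxyyxyyyxxxx" → match
iii. "xxxyyyxxxx" → match
iv. "xxyyyyxxxx" → match
v. "yyxxyyyxxxx" → match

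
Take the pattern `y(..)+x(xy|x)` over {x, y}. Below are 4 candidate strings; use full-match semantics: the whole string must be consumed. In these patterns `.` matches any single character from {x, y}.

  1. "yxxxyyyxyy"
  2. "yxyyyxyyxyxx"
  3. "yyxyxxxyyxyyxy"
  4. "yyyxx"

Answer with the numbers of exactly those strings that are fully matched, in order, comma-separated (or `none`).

1 → no match
2 → no match
3 → no match
4 → match

4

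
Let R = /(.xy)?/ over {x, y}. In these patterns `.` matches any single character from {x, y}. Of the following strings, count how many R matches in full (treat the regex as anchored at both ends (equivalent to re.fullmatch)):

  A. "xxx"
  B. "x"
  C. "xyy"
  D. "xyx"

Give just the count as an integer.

0

A → no match
B → no match
C → no match
D → no match
Total matched: 0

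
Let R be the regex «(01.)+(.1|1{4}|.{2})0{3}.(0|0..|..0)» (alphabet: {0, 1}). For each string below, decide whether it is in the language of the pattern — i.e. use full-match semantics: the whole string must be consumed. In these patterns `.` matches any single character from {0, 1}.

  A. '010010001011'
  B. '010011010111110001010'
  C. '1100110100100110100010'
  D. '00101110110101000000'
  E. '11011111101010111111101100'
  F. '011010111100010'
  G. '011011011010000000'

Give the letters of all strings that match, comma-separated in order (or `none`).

A, F, G

A → match
B → no match
C → no match — must start with '01'
D → no match — must start with '01'
E → no match — must start with '01'
F → match
G → match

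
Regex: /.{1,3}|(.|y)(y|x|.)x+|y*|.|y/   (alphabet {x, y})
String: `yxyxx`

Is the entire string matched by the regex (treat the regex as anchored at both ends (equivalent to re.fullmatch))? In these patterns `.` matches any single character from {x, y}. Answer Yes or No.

No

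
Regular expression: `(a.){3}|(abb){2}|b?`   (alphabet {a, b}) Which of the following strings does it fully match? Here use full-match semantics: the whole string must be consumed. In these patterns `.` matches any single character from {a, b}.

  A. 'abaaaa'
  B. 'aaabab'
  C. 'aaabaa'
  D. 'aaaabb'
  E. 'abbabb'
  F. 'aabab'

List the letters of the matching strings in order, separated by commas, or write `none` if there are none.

A. 'abaaaa' → match
B. 'aaabab' → match
C. 'aaabaa' → match
D. 'aaaabb' → no match
E. 'abbabb' → match
F. 'aabab' → no match

A, B, C, E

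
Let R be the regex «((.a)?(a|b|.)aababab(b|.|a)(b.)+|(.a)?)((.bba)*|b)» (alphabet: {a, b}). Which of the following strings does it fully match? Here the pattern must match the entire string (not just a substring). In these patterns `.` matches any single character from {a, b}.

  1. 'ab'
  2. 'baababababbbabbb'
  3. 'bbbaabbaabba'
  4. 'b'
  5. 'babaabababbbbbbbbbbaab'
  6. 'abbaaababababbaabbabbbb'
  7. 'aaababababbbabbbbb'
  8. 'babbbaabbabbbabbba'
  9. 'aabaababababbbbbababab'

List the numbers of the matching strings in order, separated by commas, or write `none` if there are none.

1. 'ab' → no match
2 → match
3. 'bbbaabbaabba' → match
4. 'b' → match
5 → no match
6 → no match
7 → match
8 → match
9 → match

2, 3, 4, 7, 8, 9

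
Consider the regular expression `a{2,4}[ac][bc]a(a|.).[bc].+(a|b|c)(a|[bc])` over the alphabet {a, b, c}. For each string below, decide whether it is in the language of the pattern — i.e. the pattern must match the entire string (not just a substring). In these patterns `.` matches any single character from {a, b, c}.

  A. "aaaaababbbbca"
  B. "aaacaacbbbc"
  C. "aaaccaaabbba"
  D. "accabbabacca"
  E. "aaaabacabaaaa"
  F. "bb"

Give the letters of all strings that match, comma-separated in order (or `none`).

A, B, C, E

A → match
B → match
C → match
D → no match
E → match
F → no match — must start with "a"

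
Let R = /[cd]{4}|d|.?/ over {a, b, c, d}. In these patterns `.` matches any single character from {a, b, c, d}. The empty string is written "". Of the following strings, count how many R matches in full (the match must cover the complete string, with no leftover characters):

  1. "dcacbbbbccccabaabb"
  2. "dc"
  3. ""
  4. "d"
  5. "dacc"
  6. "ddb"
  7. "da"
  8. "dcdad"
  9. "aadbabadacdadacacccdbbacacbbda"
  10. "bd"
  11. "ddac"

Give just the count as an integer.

1 → no match
2 → no match
3 → match
4 → match
5 → no match
6 → no match
7 → no match
8 → no match
9 → no match
10 → no match
11 → no match
Total matched: 2

2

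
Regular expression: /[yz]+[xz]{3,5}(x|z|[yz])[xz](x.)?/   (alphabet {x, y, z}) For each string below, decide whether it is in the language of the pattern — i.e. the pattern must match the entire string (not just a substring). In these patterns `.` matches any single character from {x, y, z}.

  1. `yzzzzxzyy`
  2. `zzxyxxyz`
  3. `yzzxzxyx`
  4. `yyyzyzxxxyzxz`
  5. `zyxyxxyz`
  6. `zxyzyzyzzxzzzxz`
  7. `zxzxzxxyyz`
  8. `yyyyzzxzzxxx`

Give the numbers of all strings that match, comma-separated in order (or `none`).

1 → no match
2 → no match
3 → match
4 → match
5 → no match
6 → no match
7 → no match
8 → match

3, 4, 8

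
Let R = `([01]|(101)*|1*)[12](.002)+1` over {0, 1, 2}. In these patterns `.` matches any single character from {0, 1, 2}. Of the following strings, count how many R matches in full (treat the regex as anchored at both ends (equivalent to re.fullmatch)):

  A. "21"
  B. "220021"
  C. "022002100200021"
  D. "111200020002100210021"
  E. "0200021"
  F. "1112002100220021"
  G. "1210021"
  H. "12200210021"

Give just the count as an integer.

7

A → no match — must end with "0021"
B → match
C → match
D → match
E → match
F → match
G → match
H → match
Total matched: 7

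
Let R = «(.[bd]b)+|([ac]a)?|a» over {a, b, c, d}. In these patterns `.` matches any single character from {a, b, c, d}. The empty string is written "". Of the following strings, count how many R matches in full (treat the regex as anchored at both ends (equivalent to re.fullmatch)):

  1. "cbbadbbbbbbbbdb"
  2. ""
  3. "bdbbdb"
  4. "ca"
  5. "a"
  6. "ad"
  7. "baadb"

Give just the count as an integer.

1 → match
2 → match
3 → match
4 → match
5 → match
6 → no match
7 → no match
Total matched: 5

5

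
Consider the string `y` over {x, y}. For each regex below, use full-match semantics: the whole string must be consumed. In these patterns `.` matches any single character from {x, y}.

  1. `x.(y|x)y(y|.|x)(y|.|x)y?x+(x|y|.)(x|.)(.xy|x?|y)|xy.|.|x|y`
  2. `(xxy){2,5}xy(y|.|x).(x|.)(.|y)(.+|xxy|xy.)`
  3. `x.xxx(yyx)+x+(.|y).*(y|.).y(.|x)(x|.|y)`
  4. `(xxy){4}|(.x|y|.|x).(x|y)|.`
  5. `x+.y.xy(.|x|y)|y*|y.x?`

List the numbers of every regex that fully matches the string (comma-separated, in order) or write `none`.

1 → match
2 → no match — must start with `xxy`
3 → no match — must start with `x`
4 → match
5 → match

1, 4, 5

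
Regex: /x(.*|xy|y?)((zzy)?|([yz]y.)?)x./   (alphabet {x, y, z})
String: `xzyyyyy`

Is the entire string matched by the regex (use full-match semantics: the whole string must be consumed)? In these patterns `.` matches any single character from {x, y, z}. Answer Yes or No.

No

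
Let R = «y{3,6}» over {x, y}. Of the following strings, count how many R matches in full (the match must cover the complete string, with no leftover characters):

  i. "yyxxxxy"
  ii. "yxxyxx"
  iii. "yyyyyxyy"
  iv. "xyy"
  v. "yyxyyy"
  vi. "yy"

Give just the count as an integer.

0

i → no match
ii → no match — must end with "y"
iii → no match
iv → no match — must start with "y"
v → no match
vi → no match
Total matched: 0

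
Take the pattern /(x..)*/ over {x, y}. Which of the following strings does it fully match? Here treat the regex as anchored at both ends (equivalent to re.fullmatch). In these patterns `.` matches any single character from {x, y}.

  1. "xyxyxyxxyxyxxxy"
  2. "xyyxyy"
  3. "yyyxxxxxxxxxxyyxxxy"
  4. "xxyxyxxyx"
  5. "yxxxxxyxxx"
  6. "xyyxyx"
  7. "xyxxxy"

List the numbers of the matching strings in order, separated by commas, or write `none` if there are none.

2, 4, 6, 7

1 → no match
2. "xyyxyy" → match
3 → no match
4. "xxyxyxxyx" → match
5. "yxxxxxyxxx" → no match
6. "xyyxyx" → match
7. "xyxxxy" → match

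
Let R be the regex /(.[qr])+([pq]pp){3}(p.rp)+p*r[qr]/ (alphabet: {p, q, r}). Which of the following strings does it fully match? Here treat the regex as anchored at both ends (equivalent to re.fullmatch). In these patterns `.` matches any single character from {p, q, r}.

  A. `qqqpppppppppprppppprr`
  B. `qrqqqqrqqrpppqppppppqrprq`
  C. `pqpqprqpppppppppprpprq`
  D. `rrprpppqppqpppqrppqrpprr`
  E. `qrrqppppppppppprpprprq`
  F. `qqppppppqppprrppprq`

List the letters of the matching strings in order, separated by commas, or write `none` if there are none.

A, B, C, D, F

A → match
B → match
C → match
D → match
E → no match
F → match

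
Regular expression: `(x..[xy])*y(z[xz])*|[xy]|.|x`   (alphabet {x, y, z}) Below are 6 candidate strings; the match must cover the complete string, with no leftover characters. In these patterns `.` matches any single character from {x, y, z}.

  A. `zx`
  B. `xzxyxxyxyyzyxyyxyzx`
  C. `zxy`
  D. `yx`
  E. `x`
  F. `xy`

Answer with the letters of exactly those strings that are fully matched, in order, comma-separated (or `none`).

A → no match
B → no match
C → no match
D → no match
E → match
F → no match

E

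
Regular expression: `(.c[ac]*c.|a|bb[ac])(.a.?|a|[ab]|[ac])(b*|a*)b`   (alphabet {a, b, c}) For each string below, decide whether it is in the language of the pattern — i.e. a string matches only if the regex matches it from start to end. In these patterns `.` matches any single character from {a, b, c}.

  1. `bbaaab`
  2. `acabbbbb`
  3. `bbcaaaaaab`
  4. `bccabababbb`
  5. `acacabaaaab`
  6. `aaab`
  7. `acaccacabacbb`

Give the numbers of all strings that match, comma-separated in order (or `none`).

1. `bbaaab` → match
2. `acabbbbb` → match
3. `bbcaaaaaab` → match
4. `bccabababbb` → no match
5. `acacabaaaab` → match
6. `aaab` → match
7 → match

1, 2, 3, 5, 6, 7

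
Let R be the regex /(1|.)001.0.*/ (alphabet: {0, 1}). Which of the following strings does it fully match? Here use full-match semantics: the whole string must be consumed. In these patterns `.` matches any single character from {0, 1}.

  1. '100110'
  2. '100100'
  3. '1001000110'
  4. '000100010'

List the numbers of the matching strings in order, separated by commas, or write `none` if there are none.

1 → match
2 → match
3 → match
4 → match

1, 2, 3, 4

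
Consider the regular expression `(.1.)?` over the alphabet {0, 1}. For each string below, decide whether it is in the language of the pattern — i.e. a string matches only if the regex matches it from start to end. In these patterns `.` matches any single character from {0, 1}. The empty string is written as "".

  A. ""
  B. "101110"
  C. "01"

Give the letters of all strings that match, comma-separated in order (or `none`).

A

A → match
B → no match
C → no match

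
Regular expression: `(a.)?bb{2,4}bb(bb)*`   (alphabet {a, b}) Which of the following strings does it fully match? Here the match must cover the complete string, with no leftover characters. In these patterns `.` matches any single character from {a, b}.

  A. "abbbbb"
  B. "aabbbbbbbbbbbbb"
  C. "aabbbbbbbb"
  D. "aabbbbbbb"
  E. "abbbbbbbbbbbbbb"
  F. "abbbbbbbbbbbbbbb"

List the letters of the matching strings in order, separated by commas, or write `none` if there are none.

A. "abbbbb" → no match
B → match
C. "aabbbbbbbb" → match
D. "aabbbbbbb" → match
E → match
F → match

B, C, D, E, F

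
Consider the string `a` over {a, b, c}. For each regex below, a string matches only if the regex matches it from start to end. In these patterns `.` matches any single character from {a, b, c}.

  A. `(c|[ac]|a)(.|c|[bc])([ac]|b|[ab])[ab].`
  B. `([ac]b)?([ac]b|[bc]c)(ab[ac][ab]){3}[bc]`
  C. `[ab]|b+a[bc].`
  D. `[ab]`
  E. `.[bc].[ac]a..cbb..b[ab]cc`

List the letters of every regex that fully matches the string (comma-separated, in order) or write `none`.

A → no match
B → no match
C → match
D → match
E → no match — must end with `cc`

C, D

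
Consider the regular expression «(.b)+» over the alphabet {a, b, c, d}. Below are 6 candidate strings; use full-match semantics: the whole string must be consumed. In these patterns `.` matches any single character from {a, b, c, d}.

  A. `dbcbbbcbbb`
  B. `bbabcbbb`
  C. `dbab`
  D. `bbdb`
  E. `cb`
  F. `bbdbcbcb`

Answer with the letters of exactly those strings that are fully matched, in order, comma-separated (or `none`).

A → match
B → match
C → match
D → match
E → match
F → match

A, B, C, D, E, F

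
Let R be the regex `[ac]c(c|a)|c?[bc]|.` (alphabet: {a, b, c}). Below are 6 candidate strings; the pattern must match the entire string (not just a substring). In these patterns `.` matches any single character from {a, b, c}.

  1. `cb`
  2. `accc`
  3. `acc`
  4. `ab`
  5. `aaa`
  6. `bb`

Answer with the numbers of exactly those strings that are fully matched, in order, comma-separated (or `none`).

1 → match
2 → no match
3 → match
4 → no match
5 → no match
6 → no match

1, 3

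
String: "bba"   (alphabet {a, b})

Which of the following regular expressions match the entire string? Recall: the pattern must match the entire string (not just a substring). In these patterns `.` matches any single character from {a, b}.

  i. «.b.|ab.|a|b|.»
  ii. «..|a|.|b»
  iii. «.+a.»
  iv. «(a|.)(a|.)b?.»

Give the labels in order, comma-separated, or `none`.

i, iv

i → match
ii → no match
iii → no match
iv → match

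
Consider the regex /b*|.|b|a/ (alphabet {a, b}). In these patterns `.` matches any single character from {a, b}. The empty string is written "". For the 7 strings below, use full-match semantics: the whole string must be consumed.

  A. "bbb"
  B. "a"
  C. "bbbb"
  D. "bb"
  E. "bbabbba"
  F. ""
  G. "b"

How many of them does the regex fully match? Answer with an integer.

A → match
B → match
C → match
D → match
E → no match
F → match
G → match
Total matched: 6

6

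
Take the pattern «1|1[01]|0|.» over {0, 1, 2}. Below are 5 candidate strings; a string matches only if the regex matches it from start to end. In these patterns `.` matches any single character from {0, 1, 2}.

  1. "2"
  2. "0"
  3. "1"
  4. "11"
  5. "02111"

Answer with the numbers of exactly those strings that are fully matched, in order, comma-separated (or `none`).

1, 2, 3, 4

1 → match
2 → match
3 → match
4 → match
5 → no match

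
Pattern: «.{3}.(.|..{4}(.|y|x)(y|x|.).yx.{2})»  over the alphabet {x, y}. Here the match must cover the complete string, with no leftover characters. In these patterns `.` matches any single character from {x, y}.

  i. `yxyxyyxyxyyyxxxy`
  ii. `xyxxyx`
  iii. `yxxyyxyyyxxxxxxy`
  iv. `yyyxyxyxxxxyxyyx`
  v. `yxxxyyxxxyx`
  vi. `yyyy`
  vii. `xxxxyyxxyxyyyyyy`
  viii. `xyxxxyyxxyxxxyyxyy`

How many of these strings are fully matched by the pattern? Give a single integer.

0

i → no match
ii → no match
iii → no match
iv → no match
v → no match
vi → no match
vii → no match
viii → no match
Total matched: 0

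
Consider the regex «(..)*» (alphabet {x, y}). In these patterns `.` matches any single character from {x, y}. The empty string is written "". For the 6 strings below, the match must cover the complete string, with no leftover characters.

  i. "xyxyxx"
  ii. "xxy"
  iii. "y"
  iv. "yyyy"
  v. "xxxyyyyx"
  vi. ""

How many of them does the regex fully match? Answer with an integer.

i → match
ii → no match
iii → no match
iv → match
v → match
vi → match
Total matched: 4

4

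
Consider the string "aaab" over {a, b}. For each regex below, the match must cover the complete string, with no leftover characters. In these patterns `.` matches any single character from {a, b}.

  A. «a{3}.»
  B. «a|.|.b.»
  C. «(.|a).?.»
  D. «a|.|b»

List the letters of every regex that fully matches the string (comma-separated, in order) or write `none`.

A → match
B → no match
C → no match
D → no match

A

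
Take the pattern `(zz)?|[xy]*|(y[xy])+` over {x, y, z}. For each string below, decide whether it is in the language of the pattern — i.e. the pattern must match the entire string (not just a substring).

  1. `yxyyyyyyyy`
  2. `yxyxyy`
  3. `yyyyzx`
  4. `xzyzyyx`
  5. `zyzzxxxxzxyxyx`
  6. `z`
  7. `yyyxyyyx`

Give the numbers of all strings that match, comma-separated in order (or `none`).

1 → match
2 → match
3 → no match
4 → no match
5 → no match
6 → no match
7 → match

1, 2, 7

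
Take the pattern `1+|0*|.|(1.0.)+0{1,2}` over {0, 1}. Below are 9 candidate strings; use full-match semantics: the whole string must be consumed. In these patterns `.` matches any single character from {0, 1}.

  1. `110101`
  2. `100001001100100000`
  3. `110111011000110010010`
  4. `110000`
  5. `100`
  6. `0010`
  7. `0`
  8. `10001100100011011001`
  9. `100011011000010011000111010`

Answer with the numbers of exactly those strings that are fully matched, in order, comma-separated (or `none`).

3, 4, 7

1. `110101` → no match
2 → no match
3 → match
4. `110000` → match
5. `100` → no match
6. `0010` → no match
7. `0` → match
8 → no match
9 → no match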